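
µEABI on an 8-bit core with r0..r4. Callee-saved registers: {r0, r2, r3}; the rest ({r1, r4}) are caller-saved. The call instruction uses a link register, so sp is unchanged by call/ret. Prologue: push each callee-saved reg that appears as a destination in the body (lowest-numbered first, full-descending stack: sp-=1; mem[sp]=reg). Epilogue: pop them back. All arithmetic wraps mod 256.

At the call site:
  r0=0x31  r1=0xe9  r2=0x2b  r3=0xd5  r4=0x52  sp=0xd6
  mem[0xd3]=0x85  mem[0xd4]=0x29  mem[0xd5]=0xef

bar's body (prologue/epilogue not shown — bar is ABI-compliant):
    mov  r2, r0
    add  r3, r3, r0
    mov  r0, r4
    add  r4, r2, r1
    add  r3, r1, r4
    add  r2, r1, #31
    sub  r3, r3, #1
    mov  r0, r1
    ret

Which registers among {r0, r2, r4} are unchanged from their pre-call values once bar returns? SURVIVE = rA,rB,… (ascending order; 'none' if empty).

prologue: push r0 -> mem[0xd5]=0x31, sp=0xd5
prologue: push r2 -> mem[0xd4]=0x2b, sp=0xd4
prologue: push r3 -> mem[0xd3]=0xd5, sp=0xd3
body[0] mov  r2, r0 -> r2=0x31
body[1] add  r3, r3, r0 -> r3=0x06
body[2] mov  r0, r4 -> r0=0x52
body[3] add  r4, r2, r1 -> r4=0x1a
body[4] add  r3, r1, r4 -> r3=0x03
body[5] add  r2, r1, #31 -> r2=0x08
body[6] sub  r3, r3, #1 -> r3=0x02
body[7] mov  r0, r1 -> r0=0xe9
epilogue: pop r3=0xd5, sp=0xd4
epilogue: pop r2=0x2b, sp=0xd5
epilogue: pop r0=0x31, sp=0xd6
r0: callee-saved, written=True
r2: callee-saved, written=True
r4: caller-saved, written=True

SURVIVE = r0,r2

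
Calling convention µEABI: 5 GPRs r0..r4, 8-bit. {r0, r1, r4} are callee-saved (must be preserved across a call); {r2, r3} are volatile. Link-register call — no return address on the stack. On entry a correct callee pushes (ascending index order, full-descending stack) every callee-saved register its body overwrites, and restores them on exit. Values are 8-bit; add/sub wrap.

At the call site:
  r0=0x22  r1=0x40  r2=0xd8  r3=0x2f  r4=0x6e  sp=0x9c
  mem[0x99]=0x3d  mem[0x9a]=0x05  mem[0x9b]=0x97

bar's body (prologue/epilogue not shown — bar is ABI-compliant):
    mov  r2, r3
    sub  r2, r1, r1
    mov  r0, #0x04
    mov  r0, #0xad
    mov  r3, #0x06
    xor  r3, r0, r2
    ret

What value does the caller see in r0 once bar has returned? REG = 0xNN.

prologue: push r0 -> mem[0x9b]=0x22, sp=0x9b
body[0] mov  r2, r3 -> r2=0x2f
body[1] sub  r2, r1, r1 -> r2=0x00
body[2] mov  r0, #0x04 -> r0=0x04
body[3] mov  r0, #0xad -> r0=0xad
body[4] mov  r3, #0x06 -> r3=0x06
body[5] xor  r3, r0, r2 -> r3=0xad
epilogue: pop r0=0x22, sp=0x9c
r0 is callee-saved -> restored

REG = 0x22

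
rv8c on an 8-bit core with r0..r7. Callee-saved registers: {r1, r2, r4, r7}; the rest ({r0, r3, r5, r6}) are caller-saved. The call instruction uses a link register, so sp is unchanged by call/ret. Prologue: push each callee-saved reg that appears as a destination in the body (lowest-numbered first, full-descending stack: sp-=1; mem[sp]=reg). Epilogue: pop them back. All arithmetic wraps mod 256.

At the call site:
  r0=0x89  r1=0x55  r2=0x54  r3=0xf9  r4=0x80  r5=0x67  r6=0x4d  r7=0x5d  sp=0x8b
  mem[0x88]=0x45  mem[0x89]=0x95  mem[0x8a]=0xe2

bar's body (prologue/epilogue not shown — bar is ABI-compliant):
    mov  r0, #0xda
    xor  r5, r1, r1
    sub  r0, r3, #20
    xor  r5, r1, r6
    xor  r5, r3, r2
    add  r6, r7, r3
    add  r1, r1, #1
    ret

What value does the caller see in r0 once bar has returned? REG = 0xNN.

prologue: push r1 → mem[0x8a]=0x55, sp=0x8a
body[0] mov  r0, #0xda → r0=0xda
body[1] xor  r5, r1, r1 → r5=0x00
body[2] sub  r0, r3, #20 → r0=0xe5
body[3] xor  r5, r1, r6 → r5=0x18
body[4] xor  r5, r3, r2 → r5=0xad
body[5] add  r6, r7, r3 → r6=0x56
body[6] add  r1, r1, #1 → r1=0x56
epilogue: pop r1=0x55, sp=0x8b
r0 is caller-saved → body value

REG = 0xe5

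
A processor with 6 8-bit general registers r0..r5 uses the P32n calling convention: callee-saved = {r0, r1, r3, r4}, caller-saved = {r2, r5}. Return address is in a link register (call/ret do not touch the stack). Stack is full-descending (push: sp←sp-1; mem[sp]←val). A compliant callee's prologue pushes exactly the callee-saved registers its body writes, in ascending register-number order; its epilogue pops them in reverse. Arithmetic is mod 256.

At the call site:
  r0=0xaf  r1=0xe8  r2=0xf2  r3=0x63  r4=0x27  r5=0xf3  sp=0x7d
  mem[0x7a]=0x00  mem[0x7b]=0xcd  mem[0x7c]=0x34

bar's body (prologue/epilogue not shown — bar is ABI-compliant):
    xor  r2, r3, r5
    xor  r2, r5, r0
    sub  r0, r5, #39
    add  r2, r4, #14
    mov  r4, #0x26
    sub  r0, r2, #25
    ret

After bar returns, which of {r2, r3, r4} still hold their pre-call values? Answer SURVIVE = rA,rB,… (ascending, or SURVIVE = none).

prologue: push r0 -> mem[0x7c]=0xaf, sp=0x7c
prologue: push r4 -> mem[0x7b]=0x27, sp=0x7b
body[0] xor  r2, r3, r5 -> r2=0x90
body[1] xor  r2, r5, r0 -> r2=0x5c
body[2] sub  r0, r5, #39 -> r0=0xcc
body[3] add  r2, r4, #14 -> r2=0x35
body[4] mov  r4, #0x26 -> r4=0x26
body[5] sub  r0, r2, #25 -> r0=0x1c
epilogue: pop r4=0x27, sp=0x7c
epilogue: pop r0=0xaf, sp=0x7d
r2: caller-saved, written=True
r3: callee-saved, written=False
r4: callee-saved, written=True

SURVIVE = r3,r4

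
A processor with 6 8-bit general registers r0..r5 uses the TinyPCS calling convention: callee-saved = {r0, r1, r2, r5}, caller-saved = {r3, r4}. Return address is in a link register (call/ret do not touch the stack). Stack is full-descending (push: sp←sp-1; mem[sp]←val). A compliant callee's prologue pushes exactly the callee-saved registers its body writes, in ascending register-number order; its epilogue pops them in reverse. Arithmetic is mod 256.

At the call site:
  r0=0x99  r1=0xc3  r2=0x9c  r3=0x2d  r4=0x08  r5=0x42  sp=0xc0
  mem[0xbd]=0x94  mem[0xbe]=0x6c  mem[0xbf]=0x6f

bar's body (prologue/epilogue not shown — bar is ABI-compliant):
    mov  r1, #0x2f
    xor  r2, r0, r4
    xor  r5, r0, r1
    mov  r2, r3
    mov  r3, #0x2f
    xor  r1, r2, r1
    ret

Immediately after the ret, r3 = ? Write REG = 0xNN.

prologue: push r1 -> mem[0xbf]=0xc3, sp=0xbf
prologue: push r2 -> mem[0xbe]=0x9c, sp=0xbe
prologue: push r5 -> mem[0xbd]=0x42, sp=0xbd
body[0] mov  r1, #0x2f -> r1=0x2f
body[1] xor  r2, r0, r4 -> r2=0x91
body[2] xor  r5, r0, r1 -> r5=0xb6
body[3] mov  r2, r3 -> r2=0x2d
body[4] mov  r3, #0x2f -> r3=0x2f
body[5] xor  r1, r2, r1 -> r1=0x02
epilogue: pop r5=0x42, sp=0xbe
epilogue: pop r2=0x9c, sp=0xbf
epilogue: pop r1=0xc3, sp=0xc0
r3 is caller-saved -> body value

REG = 0x2f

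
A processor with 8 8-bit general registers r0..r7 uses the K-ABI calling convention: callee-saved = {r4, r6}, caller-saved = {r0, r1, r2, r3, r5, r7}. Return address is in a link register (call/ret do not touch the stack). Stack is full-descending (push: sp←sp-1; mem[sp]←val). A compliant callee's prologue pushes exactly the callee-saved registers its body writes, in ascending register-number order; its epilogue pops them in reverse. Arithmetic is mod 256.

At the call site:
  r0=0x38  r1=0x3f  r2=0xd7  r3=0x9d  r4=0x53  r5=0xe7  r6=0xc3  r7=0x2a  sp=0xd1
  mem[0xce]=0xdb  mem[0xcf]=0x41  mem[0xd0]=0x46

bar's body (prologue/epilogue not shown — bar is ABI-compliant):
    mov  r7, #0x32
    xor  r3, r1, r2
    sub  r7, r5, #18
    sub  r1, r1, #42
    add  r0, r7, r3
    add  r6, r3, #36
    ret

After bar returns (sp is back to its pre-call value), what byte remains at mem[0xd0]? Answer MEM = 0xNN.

prologue: push r6 → mem[0xd0]=0xc3, sp=0xd0
body[0] mov  r7, #0x32 → r7=0x32
body[1] xor  r3, r1, r2 → r3=0xe8
body[2] sub  r7, r5, #18 → r7=0xd5
body[3] sub  r1, r1, #42 → r1=0x15
body[4] add  r0, r7, r3 → r0=0xbd
body[5] add  r6, r3, #36 → r6=0x0c
epilogue: pop r6=0xc3, sp=0xd1
prologue pushed ['r6'] at ['0xd0']

MEM = 0xc3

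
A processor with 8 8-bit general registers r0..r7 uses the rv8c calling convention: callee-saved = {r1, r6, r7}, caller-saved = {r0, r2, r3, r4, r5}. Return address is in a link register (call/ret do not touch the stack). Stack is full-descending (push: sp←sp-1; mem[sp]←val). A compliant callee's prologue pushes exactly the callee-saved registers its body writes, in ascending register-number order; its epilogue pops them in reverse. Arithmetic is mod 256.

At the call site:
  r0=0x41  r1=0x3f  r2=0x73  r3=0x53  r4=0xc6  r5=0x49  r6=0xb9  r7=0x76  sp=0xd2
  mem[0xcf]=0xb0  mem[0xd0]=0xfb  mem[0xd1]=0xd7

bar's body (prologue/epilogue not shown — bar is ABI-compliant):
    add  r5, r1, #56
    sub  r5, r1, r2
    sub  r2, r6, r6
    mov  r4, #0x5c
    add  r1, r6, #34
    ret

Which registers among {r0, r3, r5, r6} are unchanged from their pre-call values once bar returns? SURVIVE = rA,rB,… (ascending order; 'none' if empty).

prologue: push r1 -> mem[0xd1]=0x3f, sp=0xd1
body[0] add  r5, r1, #56 -> r5=0x77
body[1] sub  r5, r1, r2 -> r5=0xcc
body[2] sub  r2, r6, r6 -> r2=0x00
body[3] mov  r4, #0x5c -> r4=0x5c
body[4] add  r1, r6, #34 -> r1=0xdb
epilogue: pop r1=0x3f, sp=0xd2
r0: caller-saved, written=False
r3: caller-saved, written=False
r5: caller-saved, written=True
r6: callee-saved, written=False

SURVIVE = r0,r3,r6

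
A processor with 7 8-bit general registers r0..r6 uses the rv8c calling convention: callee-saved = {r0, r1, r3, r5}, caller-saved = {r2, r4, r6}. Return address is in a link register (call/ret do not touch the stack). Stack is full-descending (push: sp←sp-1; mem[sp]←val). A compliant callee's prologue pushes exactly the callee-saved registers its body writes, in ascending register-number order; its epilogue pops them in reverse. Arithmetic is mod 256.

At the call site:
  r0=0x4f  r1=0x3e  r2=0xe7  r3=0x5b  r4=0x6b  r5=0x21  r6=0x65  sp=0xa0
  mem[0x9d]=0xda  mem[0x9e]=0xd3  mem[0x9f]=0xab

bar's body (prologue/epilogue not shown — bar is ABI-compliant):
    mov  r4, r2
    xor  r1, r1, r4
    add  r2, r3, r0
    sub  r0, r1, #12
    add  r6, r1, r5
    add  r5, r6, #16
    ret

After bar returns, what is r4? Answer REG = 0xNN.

prologue: push r0 → mem[0x9f]=0x4f, sp=0x9f
prologue: push r1 → mem[0x9e]=0x3e, sp=0x9e
prologue: push r5 → mem[0x9d]=0x21, sp=0x9d
body[0] mov  r4, r2 → r4=0xe7
body[1] xor  r1, r1, r4 → r1=0xd9
body[2] add  r2, r3, r0 → r2=0xaa
body[3] sub  r0, r1, #12 → r0=0xcd
body[4] add  r6, r1, r5 → r6=0xfa
body[5] add  r5, r6, #16 → r5=0x0a
epilogue: pop r5=0x21, sp=0x9e
epilogue: pop r1=0x3e, sp=0x9f
epilogue: pop r0=0x4f, sp=0xa0
r4 is caller-saved → body value

REG = 0xe7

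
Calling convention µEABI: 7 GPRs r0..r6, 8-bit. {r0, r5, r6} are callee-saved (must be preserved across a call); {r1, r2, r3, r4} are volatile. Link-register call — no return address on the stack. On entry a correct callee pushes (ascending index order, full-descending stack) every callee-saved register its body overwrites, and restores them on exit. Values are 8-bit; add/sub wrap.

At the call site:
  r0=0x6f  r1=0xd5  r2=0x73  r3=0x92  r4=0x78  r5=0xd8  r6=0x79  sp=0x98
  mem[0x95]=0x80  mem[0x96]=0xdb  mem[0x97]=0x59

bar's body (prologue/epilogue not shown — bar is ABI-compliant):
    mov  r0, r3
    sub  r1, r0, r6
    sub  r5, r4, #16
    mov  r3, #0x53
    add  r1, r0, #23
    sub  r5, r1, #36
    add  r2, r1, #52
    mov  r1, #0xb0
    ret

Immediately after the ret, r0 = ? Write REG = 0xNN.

REG = 0x6f

prologue: push r0 -> mem[0x97]=0x6f, sp=0x97
prologue: push r5 -> mem[0x96]=0xd8, sp=0x96
body[0] mov  r0, r3 -> r0=0x92
body[1] sub  r1, r0, r6 -> r1=0x19
body[2] sub  r5, r4, #16 -> r5=0x68
body[3] mov  r3, #0x53 -> r3=0x53
body[4] add  r1, r0, #23 -> r1=0xa9
body[5] sub  r5, r1, #36 -> r5=0x85
body[6] add  r2, r1, #52 -> r2=0xdd
body[7] mov  r1, #0xb0 -> r1=0xb0
epilogue: pop r5=0xd8, sp=0x97
epilogue: pop r0=0x6f, sp=0x98
r0 is callee-saved -> restored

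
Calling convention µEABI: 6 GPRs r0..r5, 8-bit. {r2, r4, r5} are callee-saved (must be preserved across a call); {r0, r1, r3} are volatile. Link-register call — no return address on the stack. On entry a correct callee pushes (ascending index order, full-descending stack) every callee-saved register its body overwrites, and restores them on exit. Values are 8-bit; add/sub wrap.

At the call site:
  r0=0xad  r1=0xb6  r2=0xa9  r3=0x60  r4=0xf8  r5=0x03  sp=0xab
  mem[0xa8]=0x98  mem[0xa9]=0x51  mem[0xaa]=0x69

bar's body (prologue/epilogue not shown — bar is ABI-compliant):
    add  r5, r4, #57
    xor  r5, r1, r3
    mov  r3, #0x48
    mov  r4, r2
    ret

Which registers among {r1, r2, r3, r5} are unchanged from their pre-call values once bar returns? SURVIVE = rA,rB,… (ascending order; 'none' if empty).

prologue: push r4 → mem[0xaa]=0xf8, sp=0xaa
prologue: push r5 → mem[0xa9]=0x03, sp=0xa9
body[0] add  r5, r4, #57 → r5=0x31
body[1] xor  r5, r1, r3 → r5=0xd6
body[2] mov  r3, #0x48 → r3=0x48
body[3] mov  r4, r2 → r4=0xa9
epilogue: pop r5=0x03, sp=0xaa
epilogue: pop r4=0xf8, sp=0xab
r1: caller-saved, written=False
r2: callee-saved, written=False
r3: caller-saved, written=True
r5: callee-saved, written=True

SURVIVE = r1,r2,r5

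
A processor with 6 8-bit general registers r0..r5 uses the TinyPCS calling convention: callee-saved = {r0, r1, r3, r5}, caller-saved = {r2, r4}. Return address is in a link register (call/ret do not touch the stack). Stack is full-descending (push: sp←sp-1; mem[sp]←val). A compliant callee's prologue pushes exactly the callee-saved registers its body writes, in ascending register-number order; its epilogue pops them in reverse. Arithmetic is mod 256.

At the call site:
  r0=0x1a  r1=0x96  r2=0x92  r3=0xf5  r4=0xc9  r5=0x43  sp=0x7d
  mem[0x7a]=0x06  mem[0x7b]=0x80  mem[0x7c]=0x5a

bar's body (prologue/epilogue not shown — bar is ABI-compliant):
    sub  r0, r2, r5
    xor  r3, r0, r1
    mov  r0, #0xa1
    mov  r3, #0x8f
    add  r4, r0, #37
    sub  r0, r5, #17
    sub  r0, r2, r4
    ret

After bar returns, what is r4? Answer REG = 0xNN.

prologue: push r0 → mem[0x7c]=0x1a, sp=0x7c
prologue: push r3 → mem[0x7b]=0xf5, sp=0x7b
body[0] sub  r0, r2, r5 → r0=0x4f
body[1] xor  r3, r0, r1 → r3=0xd9
body[2] mov  r0, #0xa1 → r0=0xa1
body[3] mov  r3, #0x8f → r3=0x8f
body[4] add  r4, r0, #37 → r4=0xc6
body[5] sub  r0, r5, #17 → r0=0x32
body[6] sub  r0, r2, r4 → r0=0xcc
epilogue: pop r3=0xf5, sp=0x7c
epilogue: pop r0=0x1a, sp=0x7d
r4 is caller-saved → body value

REG = 0xc6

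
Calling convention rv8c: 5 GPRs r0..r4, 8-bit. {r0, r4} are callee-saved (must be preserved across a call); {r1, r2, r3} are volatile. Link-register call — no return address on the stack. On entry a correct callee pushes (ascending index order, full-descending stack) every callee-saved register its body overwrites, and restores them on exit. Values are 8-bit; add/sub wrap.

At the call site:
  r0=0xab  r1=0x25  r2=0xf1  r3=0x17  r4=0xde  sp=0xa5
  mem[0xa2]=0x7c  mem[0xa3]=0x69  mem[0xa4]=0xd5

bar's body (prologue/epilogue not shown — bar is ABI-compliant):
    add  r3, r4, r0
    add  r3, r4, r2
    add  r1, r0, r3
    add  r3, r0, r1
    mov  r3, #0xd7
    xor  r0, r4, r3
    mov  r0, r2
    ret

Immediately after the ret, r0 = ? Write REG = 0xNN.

prologue: push r0 → mem[0xa4]=0xab, sp=0xa4
body[0] add  r3, r4, r0 → r3=0x89
body[1] add  r3, r4, r2 → r3=0xcf
body[2] add  r1, r0, r3 → r1=0x7a
body[3] add  r3, r0, r1 → r3=0x25
body[4] mov  r3, #0xd7 → r3=0xd7
body[5] xor  r0, r4, r3 → r0=0x09
body[6] mov  r0, r2 → r0=0xf1
epilogue: pop r0=0xab, sp=0xa5
r0 is callee-saved → restored

REG = 0xab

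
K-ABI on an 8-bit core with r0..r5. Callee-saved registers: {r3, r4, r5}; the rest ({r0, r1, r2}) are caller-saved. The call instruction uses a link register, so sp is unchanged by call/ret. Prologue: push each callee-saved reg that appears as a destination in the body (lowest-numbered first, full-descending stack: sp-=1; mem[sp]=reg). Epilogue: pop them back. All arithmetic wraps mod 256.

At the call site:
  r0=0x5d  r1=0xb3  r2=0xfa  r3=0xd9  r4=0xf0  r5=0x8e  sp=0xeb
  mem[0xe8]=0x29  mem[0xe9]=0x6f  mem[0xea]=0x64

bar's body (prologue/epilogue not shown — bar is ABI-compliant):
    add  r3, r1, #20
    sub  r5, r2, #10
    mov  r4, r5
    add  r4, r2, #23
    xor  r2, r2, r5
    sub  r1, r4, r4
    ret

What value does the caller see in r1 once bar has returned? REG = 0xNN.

prologue: push r3 -> mem[0xea]=0xd9, sp=0xea
prologue: push r4 -> mem[0xe9]=0xf0, sp=0xe9
prologue: push r5 -> mem[0xe8]=0x8e, sp=0xe8
body[0] add  r3, r1, #20 -> r3=0xc7
body[1] sub  r5, r2, #10 -> r5=0xf0
body[2] mov  r4, r5 -> r4=0xf0
body[3] add  r4, r2, #23 -> r4=0x11
body[4] xor  r2, r2, r5 -> r2=0x0a
body[5] sub  r1, r4, r4 -> r1=0x00
epilogue: pop r5=0x8e, sp=0xe9
epilogue: pop r4=0xf0, sp=0xea
epilogue: pop r3=0xd9, sp=0xeb
r1 is caller-saved -> body value

REG = 0x00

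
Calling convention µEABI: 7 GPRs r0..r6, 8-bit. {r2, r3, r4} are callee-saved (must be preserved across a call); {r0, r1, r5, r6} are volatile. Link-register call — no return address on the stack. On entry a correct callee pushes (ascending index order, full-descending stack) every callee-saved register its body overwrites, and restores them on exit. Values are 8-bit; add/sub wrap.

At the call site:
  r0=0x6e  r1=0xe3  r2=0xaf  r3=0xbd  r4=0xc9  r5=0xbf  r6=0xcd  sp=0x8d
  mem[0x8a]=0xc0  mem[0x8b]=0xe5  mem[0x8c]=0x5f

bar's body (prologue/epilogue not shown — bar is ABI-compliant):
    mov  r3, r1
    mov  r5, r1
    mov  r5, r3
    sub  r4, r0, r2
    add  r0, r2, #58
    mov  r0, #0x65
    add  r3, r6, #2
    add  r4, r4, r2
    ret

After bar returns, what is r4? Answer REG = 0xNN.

REG = 0xc9

prologue: push r3 → mem[0x8c]=0xbd, sp=0x8c
prologue: push r4 → mem[0x8b]=0xc9, sp=0x8b
body[0] mov  r3, r1 → r3=0xe3
body[1] mov  r5, r1 → r5=0xe3
body[2] mov  r5, r3 → r5=0xe3
body[3] sub  r4, r0, r2 → r4=0xbf
body[4] add  r0, r2, #58 → r0=0xe9
body[5] mov  r0, #0x65 → r0=0x65
body[6] add  r3, r6, #2 → r3=0xcf
body[7] add  r4, r4, r2 → r4=0x6e
epilogue: pop r4=0xc9, sp=0x8c
epilogue: pop r3=0xbd, sp=0x8d
r4 is callee-saved → restored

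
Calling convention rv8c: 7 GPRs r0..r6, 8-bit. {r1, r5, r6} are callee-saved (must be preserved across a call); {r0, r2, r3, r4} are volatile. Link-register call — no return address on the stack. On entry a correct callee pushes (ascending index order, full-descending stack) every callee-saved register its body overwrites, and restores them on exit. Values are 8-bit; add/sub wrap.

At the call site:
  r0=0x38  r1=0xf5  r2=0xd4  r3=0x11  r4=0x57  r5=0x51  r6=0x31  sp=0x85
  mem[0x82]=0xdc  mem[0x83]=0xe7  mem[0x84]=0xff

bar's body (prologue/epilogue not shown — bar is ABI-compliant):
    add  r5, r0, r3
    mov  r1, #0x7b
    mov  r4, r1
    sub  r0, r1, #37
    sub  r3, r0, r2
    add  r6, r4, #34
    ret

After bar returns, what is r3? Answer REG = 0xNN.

prologue: push r1 → mem[0x84]=0xf5, sp=0x84
prologue: push r5 → mem[0x83]=0x51, sp=0x83
prologue: push r6 → mem[0x82]=0x31, sp=0x82
body[0] add  r5, r0, r3 → r5=0x49
body[1] mov  r1, #0x7b → r1=0x7b
body[2] mov  r4, r1 → r4=0x7b
body[3] sub  r0, r1, #37 → r0=0x56
body[4] sub  r3, r0, r2 → r3=0x82
body[5] add  r6, r4, #34 → r6=0x9d
epilogue: pop r6=0x31, sp=0x83
epilogue: pop r5=0x51, sp=0x84
epilogue: pop r1=0xf5, sp=0x85
r3 is caller-saved → body value

REG = 0x82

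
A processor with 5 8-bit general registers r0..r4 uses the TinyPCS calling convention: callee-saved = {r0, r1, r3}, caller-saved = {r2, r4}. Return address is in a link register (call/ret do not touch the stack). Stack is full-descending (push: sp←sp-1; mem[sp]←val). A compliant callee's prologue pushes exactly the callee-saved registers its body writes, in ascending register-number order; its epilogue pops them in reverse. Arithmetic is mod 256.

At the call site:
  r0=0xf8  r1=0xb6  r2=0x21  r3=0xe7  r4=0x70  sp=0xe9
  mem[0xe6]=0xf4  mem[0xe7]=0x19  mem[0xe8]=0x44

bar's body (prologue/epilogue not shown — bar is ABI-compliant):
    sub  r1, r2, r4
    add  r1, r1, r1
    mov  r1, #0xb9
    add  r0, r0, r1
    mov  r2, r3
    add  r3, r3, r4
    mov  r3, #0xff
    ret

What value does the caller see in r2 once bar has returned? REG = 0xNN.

REG = 0xe7

prologue: push r0 → mem[0xe8]=0xf8, sp=0xe8
prologue: push r1 → mem[0xe7]=0xb6, sp=0xe7
prologue: push r3 → mem[0xe6]=0xe7, sp=0xe6
body[0] sub  r1, r2, r4 → r1=0xb1
body[1] add  r1, r1, r1 → r1=0x62
body[2] mov  r1, #0xb9 → r1=0xb9
body[3] add  r0, r0, r1 → r0=0xb1
body[4] mov  r2, r3 → r2=0xe7
body[5] add  r3, r3, r4 → r3=0x57
body[6] mov  r3, #0xff → r3=0xff
epilogue: pop r3=0xe7, sp=0xe7
epilogue: pop r1=0xb6, sp=0xe8
epilogue: pop r0=0xf8, sp=0xe9
r2 is caller-saved → body value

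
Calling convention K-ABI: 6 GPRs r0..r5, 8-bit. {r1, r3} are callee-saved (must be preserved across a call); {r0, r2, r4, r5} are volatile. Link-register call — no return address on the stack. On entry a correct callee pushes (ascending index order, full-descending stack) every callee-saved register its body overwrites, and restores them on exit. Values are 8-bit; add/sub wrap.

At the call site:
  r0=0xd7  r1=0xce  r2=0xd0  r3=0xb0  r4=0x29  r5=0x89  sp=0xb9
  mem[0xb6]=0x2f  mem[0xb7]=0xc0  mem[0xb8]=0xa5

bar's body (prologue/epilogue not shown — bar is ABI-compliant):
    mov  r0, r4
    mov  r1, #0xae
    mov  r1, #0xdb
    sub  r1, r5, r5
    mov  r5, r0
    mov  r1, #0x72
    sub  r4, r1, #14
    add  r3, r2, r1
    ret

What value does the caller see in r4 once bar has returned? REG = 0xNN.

REG = 0x64

prologue: push r1 → mem[0xb8]=0xce, sp=0xb8
prologue: push r3 → mem[0xb7]=0xb0, sp=0xb7
body[0] mov  r0, r4 → r0=0x29
body[1] mov  r1, #0xae → r1=0xae
body[2] mov  r1, #0xdb → r1=0xdb
body[3] sub  r1, r5, r5 → r1=0x00
body[4] mov  r5, r0 → r5=0x29
body[5] mov  r1, #0x72 → r1=0x72
body[6] sub  r4, r1, #14 → r4=0x64
body[7] add  r3, r2, r1 → r3=0x42
epilogue: pop r3=0xb0, sp=0xb8
epilogue: pop r1=0xce, sp=0xb9
r4 is caller-saved → body value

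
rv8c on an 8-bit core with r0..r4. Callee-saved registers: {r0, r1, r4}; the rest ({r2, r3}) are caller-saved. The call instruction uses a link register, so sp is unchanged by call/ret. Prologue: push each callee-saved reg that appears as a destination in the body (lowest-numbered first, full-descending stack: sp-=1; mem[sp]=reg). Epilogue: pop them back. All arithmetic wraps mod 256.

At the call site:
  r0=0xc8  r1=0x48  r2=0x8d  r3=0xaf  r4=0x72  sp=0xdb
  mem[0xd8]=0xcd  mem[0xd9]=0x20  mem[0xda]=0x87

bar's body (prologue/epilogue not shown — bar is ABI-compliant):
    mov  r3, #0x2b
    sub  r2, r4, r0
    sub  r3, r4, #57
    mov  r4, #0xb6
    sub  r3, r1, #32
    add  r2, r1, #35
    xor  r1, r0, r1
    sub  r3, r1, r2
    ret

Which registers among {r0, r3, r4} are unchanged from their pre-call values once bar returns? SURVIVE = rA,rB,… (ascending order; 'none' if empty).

prologue: push r1 → mem[0xda]=0x48, sp=0xda
prologue: push r4 → mem[0xd9]=0x72, sp=0xd9
body[0] mov  r3, #0x2b → r3=0x2b
body[1] sub  r2, r4, r0 → r2=0xaa
body[2] sub  r3, r4, #57 → r3=0x39
body[3] mov  r4, #0xb6 → r4=0xb6
body[4] sub  r3, r1, #32 → r3=0x28
body[5] add  r2, r1, #35 → r2=0x6b
body[6] xor  r1, r0, r1 → r1=0x80
body[7] sub  r3, r1, r2 → r3=0x15
epilogue: pop r4=0x72, sp=0xda
epilogue: pop r1=0x48, sp=0xdb
r0: callee-saved, written=False
r3: caller-saved, written=True
r4: callee-saved, written=True

SURVIVE = r0,r4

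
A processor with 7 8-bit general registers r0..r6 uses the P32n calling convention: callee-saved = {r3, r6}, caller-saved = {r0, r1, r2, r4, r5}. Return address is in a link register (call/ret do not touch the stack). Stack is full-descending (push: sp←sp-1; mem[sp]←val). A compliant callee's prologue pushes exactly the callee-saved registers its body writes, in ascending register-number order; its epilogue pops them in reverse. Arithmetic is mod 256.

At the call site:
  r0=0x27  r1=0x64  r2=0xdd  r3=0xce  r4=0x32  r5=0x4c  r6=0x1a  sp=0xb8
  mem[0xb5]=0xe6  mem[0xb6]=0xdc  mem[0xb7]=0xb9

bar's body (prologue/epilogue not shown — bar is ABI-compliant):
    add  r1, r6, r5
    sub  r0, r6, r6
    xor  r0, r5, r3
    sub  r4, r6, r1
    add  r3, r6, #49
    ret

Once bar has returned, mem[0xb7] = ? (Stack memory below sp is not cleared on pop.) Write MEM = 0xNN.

MEM = 0xce

prologue: push r3 -> mem[0xb7]=0xce, sp=0xb7
body[0] add  r1, r6, r5 -> r1=0x66
body[1] sub  r0, r6, r6 -> r0=0x00
body[2] xor  r0, r5, r3 -> r0=0x82
body[3] sub  r4, r6, r1 -> r4=0xb4
body[4] add  r3, r6, #49 -> r3=0x4b
epilogue: pop r3=0xce, sp=0xb8
prologue pushed ['r3'] at ['0xb7']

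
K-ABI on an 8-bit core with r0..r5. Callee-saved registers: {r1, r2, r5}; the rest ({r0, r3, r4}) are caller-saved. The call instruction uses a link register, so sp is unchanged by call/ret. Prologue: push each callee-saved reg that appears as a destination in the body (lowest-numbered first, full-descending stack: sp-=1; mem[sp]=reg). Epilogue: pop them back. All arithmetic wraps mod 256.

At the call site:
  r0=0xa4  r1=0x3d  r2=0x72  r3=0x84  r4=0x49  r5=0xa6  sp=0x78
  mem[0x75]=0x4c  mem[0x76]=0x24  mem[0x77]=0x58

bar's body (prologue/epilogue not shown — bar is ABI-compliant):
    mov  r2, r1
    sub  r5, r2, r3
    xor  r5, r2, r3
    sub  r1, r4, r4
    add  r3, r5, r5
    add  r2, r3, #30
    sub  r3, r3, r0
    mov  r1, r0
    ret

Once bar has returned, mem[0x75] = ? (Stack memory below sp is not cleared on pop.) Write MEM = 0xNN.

MEM = 0xa6

prologue: push r1 -> mem[0x77]=0x3d, sp=0x77
prologue: push r2 -> mem[0x76]=0x72, sp=0x76
prologue: push r5 -> mem[0x75]=0xa6, sp=0x75
body[0] mov  r2, r1 -> r2=0x3d
body[1] sub  r5, r2, r3 -> r5=0xb9
body[2] xor  r5, r2, r3 -> r5=0xb9
body[3] sub  r1, r4, r4 -> r1=0x00
body[4] add  r3, r5, r5 -> r3=0x72
body[5] add  r2, r3, #30 -> r2=0x90
body[6] sub  r3, r3, r0 -> r3=0xce
body[7] mov  r1, r0 -> r1=0xa4
epilogue: pop r5=0xa6, sp=0x76
epilogue: pop r2=0x72, sp=0x77
epilogue: pop r1=0x3d, sp=0x78
prologue pushed ['r1', 'r2', 'r5'] at ['0x77', '0x76', '0x75']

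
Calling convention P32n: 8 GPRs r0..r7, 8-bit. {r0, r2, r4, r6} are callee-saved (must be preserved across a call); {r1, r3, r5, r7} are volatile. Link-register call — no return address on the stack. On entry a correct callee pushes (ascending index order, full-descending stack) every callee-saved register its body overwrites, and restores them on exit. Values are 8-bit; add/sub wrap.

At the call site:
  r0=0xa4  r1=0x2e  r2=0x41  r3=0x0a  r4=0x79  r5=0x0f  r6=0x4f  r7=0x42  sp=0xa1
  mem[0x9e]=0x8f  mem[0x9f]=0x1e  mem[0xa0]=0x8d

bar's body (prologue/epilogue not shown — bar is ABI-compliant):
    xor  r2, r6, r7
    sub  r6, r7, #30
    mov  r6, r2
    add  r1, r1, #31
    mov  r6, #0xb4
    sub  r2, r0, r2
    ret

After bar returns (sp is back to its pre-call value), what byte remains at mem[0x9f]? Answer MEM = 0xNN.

prologue: push r2 → mem[0xa0]=0x41, sp=0xa0
prologue: push r6 → mem[0x9f]=0x4f, sp=0x9f
body[0] xor  r2, r6, r7 → r2=0x0d
body[1] sub  r6, r7, #30 → r6=0x24
body[2] mov  r6, r2 → r6=0x0d
body[3] add  r1, r1, #31 → r1=0x4d
body[4] mov  r6, #0xb4 → r6=0xb4
body[5] sub  r2, r0, r2 → r2=0x97
epilogue: pop r6=0x4f, sp=0xa0
epilogue: pop r2=0x41, sp=0xa1
prologue pushed ['r2', 'r6'] at ['0xa0', '0x9f']

MEM = 0x4f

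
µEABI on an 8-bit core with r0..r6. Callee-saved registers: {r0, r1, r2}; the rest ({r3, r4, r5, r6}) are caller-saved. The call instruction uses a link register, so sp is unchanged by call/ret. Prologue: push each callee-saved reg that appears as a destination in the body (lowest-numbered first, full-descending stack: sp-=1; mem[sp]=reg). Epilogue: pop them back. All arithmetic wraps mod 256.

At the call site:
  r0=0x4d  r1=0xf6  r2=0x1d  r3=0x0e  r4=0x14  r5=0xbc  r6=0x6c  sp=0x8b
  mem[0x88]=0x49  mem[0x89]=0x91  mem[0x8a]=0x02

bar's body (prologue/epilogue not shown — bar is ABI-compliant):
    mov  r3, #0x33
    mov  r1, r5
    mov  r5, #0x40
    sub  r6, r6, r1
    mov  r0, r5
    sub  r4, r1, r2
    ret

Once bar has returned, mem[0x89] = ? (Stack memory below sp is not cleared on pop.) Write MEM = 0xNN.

prologue: push r0 → mem[0x8a]=0x4d, sp=0x8a
prologue: push r1 → mem[0x89]=0xf6, sp=0x89
body[0] mov  r3, #0x33 → r3=0x33
body[1] mov  r1, r5 → r1=0xbc
body[2] mov  r5, #0x40 → r5=0x40
body[3] sub  r6, r6, r1 → r6=0xb0
body[4] mov  r0, r5 → r0=0x40
body[5] sub  r4, r1, r2 → r4=0x9f
epilogue: pop r1=0xf6, sp=0x8a
epilogue: pop r0=0x4d, sp=0x8b
prologue pushed ['r0', 'r1'] at ['0x8a', '0x89']

MEM = 0xf6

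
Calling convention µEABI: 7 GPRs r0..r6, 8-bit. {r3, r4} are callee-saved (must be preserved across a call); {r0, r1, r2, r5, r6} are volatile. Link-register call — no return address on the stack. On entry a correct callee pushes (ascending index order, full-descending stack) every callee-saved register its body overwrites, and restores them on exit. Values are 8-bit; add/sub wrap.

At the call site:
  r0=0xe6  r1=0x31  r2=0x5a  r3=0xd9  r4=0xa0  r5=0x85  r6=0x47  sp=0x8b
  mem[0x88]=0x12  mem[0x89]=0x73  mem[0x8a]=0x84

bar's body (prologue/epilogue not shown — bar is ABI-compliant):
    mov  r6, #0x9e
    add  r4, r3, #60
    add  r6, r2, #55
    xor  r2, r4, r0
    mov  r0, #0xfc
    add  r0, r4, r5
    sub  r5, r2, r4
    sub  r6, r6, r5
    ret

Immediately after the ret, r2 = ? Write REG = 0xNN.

prologue: push r4 → mem[0x8a]=0xa0, sp=0x8a
body[0] mov  r6, #0x9e → r6=0x9e
body[1] add  r4, r3, #60 → r4=0x15
body[2] add  r6, r2, #55 → r6=0x91
body[3] xor  r2, r4, r0 → r2=0xf3
body[4] mov  r0, #0xfc → r0=0xfc
body[5] add  r0, r4, r5 → r0=0x9a
body[6] sub  r5, r2, r4 → r5=0xde
body[7] sub  r6, r6, r5 → r6=0xb3
epilogue: pop r4=0xa0, sp=0x8b
r2 is caller-saved → body value

REG = 0xf3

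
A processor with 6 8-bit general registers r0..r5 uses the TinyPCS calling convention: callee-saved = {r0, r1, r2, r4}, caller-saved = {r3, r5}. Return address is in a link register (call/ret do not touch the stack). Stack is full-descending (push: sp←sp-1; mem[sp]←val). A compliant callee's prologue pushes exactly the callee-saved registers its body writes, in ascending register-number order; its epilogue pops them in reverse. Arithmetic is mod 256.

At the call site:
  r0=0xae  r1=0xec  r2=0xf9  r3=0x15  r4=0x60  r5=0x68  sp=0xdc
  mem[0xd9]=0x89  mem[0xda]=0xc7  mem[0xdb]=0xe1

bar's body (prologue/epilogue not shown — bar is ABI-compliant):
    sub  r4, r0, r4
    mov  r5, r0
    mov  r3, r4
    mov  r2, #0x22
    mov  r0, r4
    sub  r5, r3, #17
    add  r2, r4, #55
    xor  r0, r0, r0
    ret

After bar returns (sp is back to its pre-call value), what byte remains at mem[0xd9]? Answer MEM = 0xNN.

MEM = 0x60

prologue: push r0 -> mem[0xdb]=0xae, sp=0xdb
prologue: push r2 -> mem[0xda]=0xf9, sp=0xda
prologue: push r4 -> mem[0xd9]=0x60, sp=0xd9
body[0] sub  r4, r0, r4 -> r4=0x4e
body[1] mov  r5, r0 -> r5=0xae
body[2] mov  r3, r4 -> r3=0x4e
body[3] mov  r2, #0x22 -> r2=0x22
body[4] mov  r0, r4 -> r0=0x4e
body[5] sub  r5, r3, #17 -> r5=0x3d
body[6] add  r2, r4, #55 -> r2=0x85
body[7] xor  r0, r0, r0 -> r0=0x00
epilogue: pop r4=0x60, sp=0xda
epilogue: pop r2=0xf9, sp=0xdb
epilogue: pop r0=0xae, sp=0xdc
prologue pushed ['r0', 'r2', 'r4'] at ['0xdb', '0xda', '0xd9']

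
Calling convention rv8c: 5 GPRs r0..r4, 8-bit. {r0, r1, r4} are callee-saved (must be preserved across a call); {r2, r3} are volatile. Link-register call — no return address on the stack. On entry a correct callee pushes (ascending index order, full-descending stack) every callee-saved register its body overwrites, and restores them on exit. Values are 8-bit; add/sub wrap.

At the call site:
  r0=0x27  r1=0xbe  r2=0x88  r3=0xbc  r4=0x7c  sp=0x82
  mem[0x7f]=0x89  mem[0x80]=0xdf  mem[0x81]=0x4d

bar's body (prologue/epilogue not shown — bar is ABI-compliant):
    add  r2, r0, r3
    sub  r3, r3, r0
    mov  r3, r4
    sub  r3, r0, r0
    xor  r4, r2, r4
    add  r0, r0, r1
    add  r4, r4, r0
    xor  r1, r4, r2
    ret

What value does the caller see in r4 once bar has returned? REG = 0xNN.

REG = 0x7c

prologue: push r0 -> mem[0x81]=0x27, sp=0x81
prologue: push r1 -> mem[0x80]=0xbe, sp=0x80
prologue: push r4 -> mem[0x7f]=0x7c, sp=0x7f
body[0] add  r2, r0, r3 -> r2=0xe3
body[1] sub  r3, r3, r0 -> r3=0x95
body[2] mov  r3, r4 -> r3=0x7c
body[3] sub  r3, r0, r0 -> r3=0x00
body[4] xor  r4, r2, r4 -> r4=0x9f
body[5] add  r0, r0, r1 -> r0=0xe5
body[6] add  r4, r4, r0 -> r4=0x84
body[7] xor  r1, r4, r2 -> r1=0x67
epilogue: pop r4=0x7c, sp=0x80
epilogue: pop r1=0xbe, sp=0x81
epilogue: pop r0=0x27, sp=0x82
r4 is callee-saved -> restored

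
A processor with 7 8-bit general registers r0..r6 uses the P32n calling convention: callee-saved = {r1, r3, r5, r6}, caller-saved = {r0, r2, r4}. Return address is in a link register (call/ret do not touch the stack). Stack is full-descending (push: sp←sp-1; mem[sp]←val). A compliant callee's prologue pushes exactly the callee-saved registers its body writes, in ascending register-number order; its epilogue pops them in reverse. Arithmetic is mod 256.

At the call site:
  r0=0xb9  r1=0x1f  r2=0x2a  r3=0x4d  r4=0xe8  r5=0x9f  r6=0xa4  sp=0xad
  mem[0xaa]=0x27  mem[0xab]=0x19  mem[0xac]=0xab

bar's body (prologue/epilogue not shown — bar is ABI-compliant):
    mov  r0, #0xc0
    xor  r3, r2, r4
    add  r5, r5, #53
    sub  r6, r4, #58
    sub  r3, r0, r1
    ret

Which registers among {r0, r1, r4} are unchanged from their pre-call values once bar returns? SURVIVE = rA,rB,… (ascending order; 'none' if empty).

prologue: push r3 -> mem[0xac]=0x4d, sp=0xac
prologue: push r5 -> mem[0xab]=0x9f, sp=0xab
prologue: push r6 -> mem[0xaa]=0xa4, sp=0xaa
body[0] mov  r0, #0xc0 -> r0=0xc0
body[1] xor  r3, r2, r4 -> r3=0xc2
body[2] add  r5, r5, #53 -> r5=0xd4
body[3] sub  r6, r4, #58 -> r6=0xae
body[4] sub  r3, r0, r1 -> r3=0xa1
epilogue: pop r6=0xa4, sp=0xab
epilogue: pop r5=0x9f, sp=0xac
epilogue: pop r3=0x4d, sp=0xad
r0: caller-saved, written=True
r1: callee-saved, written=False
r4: caller-saved, written=False

SURVIVE = r1,r4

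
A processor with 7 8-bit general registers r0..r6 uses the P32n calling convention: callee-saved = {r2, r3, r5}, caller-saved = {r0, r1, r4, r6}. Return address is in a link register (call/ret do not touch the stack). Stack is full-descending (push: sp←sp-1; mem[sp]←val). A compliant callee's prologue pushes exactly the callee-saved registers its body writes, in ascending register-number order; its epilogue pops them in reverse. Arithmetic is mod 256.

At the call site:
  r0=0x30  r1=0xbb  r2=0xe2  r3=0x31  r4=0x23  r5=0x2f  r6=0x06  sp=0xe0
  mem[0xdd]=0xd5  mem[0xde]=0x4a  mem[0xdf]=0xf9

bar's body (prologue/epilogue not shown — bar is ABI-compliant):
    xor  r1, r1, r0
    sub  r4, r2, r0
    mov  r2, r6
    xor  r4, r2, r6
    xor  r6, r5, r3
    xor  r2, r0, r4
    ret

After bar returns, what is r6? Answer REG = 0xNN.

prologue: push r2 → mem[0xdf]=0xe2, sp=0xdf
body[0] xor  r1, r1, r0 → r1=0x8b
body[1] sub  r4, r2, r0 → r4=0xb2
body[2] mov  r2, r6 → r2=0x06
body[3] xor  r4, r2, r6 → r4=0x00
body[4] xor  r6, r5, r3 → r6=0x1e
body[5] xor  r2, r0, r4 → r2=0x30
epilogue: pop r2=0xe2, sp=0xe0
r6 is caller-saved → body value

REG = 0x1e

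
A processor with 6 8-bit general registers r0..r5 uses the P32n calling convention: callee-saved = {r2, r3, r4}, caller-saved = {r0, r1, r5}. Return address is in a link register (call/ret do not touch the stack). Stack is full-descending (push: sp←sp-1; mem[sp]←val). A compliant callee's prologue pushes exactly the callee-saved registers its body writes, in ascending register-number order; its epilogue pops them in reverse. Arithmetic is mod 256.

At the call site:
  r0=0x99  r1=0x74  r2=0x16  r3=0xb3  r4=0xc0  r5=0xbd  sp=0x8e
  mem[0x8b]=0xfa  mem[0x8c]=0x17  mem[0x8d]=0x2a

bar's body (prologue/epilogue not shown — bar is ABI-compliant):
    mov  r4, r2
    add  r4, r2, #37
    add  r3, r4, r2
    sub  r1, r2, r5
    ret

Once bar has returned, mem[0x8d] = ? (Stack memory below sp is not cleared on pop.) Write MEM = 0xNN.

prologue: push r3 → mem[0x8d]=0xb3, sp=0x8d
prologue: push r4 → mem[0x8c]=0xc0, sp=0x8c
body[0] mov  r4, r2 → r4=0x16
body[1] add  r4, r2, #37 → r4=0x3b
body[2] add  r3, r4, r2 → r3=0x51
body[3] sub  r1, r2, r5 → r1=0x59
epilogue: pop r4=0xc0, sp=0x8d
epilogue: pop r3=0xb3, sp=0x8e
prologue pushed ['r3', 'r4'] at ['0x8d', '0x8c']

MEM = 0xb3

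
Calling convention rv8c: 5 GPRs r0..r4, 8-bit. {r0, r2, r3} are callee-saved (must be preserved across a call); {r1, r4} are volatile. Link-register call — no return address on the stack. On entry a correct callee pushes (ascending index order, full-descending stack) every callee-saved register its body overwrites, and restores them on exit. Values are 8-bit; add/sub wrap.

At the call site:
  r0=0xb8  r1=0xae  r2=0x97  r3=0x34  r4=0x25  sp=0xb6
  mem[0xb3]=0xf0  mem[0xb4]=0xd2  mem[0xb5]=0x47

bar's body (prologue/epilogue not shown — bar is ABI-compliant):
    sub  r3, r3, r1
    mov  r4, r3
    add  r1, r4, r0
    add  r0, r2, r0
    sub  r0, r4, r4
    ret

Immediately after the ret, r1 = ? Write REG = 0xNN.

prologue: push r0 -> mem[0xb5]=0xb8, sp=0xb5
prologue: push r3 -> mem[0xb4]=0x34, sp=0xb4
body[0] sub  r3, r3, r1 -> r3=0x86
body[1] mov  r4, r3 -> r4=0x86
body[2] add  r1, r4, r0 -> r1=0x3e
body[3] add  r0, r2, r0 -> r0=0x4f
body[4] sub  r0, r4, r4 -> r0=0x00
epilogue: pop r3=0x34, sp=0xb5
epilogue: pop r0=0xb8, sp=0xb6
r1 is caller-saved -> body value

REG = 0x3e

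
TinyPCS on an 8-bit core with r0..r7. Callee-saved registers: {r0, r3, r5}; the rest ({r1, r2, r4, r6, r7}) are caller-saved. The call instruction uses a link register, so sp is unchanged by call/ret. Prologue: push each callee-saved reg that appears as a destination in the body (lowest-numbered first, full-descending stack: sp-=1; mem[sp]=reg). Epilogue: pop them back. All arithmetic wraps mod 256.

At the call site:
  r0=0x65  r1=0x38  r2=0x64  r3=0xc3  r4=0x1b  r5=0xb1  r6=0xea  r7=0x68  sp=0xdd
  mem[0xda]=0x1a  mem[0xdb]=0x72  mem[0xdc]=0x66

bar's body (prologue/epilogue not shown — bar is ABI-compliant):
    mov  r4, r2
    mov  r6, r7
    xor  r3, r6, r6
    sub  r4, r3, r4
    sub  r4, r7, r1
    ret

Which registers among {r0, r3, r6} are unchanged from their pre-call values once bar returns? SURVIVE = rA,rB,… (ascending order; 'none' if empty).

prologue: push r3 -> mem[0xdc]=0xc3, sp=0xdc
body[0] mov  r4, r2 -> r4=0x64
body[1] mov  r6, r7 -> r6=0x68
body[2] xor  r3, r6, r6 -> r3=0x00
body[3] sub  r4, r3, r4 -> r4=0x9c
body[4] sub  r4, r7, r1 -> r4=0x30
epilogue: pop r3=0xc3, sp=0xdd
r0: callee-saved, written=False
r3: callee-saved, written=True
r6: caller-saved, written=True

SURVIVE = r0,r3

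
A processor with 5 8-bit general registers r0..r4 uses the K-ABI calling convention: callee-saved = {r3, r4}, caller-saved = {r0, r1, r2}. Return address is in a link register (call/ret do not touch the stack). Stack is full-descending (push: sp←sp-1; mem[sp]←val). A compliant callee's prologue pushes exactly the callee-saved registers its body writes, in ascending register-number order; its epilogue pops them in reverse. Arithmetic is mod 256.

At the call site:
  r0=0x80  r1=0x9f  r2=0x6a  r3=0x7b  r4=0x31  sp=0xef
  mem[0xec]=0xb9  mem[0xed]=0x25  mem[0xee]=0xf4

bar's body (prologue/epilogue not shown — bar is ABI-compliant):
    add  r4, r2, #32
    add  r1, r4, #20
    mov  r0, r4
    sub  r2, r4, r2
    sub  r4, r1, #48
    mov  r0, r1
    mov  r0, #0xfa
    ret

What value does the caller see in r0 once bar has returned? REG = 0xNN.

prologue: push r4 → mem[0xee]=0x31, sp=0xee
body[0] add  r4, r2, #32 → r4=0x8a
body[1] add  r1, r4, #20 → r1=0x9e
body[2] mov  r0, r4 → r0=0x8a
body[3] sub  r2, r4, r2 → r2=0x20
body[4] sub  r4, r1, #48 → r4=0x6e
body[5] mov  r0, r1 → r0=0x9e
body[6] mov  r0, #0xfa → r0=0xfa
epilogue: pop r4=0x31, sp=0xef
r0 is caller-saved → body value

REG = 0xfa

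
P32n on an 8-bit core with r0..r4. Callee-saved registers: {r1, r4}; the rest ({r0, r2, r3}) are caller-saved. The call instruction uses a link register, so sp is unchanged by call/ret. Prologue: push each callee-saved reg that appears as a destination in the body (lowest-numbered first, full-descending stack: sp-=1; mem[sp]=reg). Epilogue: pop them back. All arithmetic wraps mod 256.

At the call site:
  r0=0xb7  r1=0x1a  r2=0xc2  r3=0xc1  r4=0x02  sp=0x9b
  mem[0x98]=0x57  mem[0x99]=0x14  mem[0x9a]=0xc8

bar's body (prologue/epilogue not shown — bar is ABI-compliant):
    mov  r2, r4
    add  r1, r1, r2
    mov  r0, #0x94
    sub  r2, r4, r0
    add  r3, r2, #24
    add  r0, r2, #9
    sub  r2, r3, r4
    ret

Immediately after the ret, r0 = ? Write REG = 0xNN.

prologue: push r1 -> mem[0x9a]=0x1a, sp=0x9a
body[0] mov  r2, r4 -> r2=0x02
body[1] add  r1, r1, r2 -> r1=0x1c
body[2] mov  r0, #0x94 -> r0=0x94
body[3] sub  r2, r4, r0 -> r2=0x6e
body[4] add  r3, r2, #24 -> r3=0x86
body[5] add  r0, r2, #9 -> r0=0x77
body[6] sub  r2, r3, r4 -> r2=0x84
epilogue: pop r1=0x1a, sp=0x9b
r0 is caller-saved -> body value

REG = 0x77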